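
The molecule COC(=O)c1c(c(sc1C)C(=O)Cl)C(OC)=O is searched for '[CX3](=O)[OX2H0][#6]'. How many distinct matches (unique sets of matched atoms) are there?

[CX3](=O)[OX2H0][#6] is the SMARTS for an ester: a carbonyl carbon bonded to an oxygen that is itself bonded to carbon (no H on that O).
The molecule carries 2 separate instances of a methyl-ester group (-C(=O)OCH3) meeting every constraint; each maps to a distinct set of atoms, giving 2 matches.

2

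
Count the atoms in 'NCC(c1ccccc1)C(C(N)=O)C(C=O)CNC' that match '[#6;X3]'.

8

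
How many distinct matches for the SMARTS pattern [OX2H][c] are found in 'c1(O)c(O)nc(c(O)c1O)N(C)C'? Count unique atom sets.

[OX2H][c] is the SMARTS for a phenol: a hydroxyl oxygen attached to an aromatic carbon.
The molecule carries 4 separate instances of a hydroxyl group (-OH) meeting every constraint; each maps to a distinct set of atoms, giving 4 matches.

4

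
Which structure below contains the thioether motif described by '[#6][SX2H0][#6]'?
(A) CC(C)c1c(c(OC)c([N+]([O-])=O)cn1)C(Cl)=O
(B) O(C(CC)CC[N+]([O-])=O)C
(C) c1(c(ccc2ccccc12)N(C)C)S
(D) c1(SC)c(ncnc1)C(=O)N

D

[#6][SX2H0][#6] describes an aliphatic sulfur bridging two carbons with no H on the sulfur (a thioether).
(A) has a methoxy ether (-OCH3) but the bridging atom is O, not S.
(B) has a methoxy ether (-OCH3) but the bridging atom is O, not S.
(C) has a thiol (-SH) but the sulfur has H1, not H0 bridging two carbons.
(D) contains a methylthio ether (-SCH3), which satisfies every atom and bond constraint.
So the answer is (D).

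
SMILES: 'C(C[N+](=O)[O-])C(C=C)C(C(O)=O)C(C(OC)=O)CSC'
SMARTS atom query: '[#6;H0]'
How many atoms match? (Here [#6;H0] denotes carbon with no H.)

Check the 20 heavy atoms by environment: 4× C (H2) → no; 4× C (H1) → no; 2× C (H0) → match; 4× O (H0) → no; 1× O (H1) → no; 1× S (H0) → no; 2× C (H3) → no; 1× N (charge +1, H0) → no; 1× O (charge -1, H0) → no.
That gives 2 matching atoms.

2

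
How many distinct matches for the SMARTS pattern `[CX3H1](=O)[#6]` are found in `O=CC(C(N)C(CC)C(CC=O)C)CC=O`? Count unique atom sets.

[CX3H1](=O)[#6] is the SMARTS for an aldehyde: an sp2 carbon with one H, double-bonded to O and single-bonded to carbon.
The molecule carries 3 separate instances of an aldehyde (-CHO) meeting every constraint; each maps to a distinct set of atoms, giving 3 matches.

3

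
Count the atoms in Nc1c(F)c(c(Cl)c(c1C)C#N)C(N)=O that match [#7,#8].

Check the 15 heavy atoms by environment: 6× c (aromatic) → no; 3× N → match; 3× C → no; 1× O → match; 1× Cl → no; 1× F → no.
Summing the matching environments: 3 + 1 = 4 matching atoms.

4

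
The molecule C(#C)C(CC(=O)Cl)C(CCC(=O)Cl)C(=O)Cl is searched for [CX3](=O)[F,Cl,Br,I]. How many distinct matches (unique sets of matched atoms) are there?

[CX3](=O)[F,Cl,Br,I] is the SMARTS for an acyl halide: a carbonyl carbon bonded to a halogen.
The molecule carries 3 separate instances of an acyl chloride (-C(=O)Cl) meeting every constraint; each maps to a distinct set of atoms, giving 3 matches.

3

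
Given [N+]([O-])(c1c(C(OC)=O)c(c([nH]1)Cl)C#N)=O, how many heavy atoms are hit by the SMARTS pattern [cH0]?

4

The query [cH0] means: aromatic carbon with no attached hydrogen (substituted or ring-fusion).
Check the 15 heavy atoms by environment: 1× n (aromatic, H1) → no; 4× c (aromatic, H0) → match; 2× C (H0) → no; 1× N (H0) → no; 3× O (H0) → no; 1× C (H3) → no; 1× Cl (H0) → no; 1× N (charge +1, H0) → no; 1× O (charge -1, H0) → no.
That gives 4 matching atoms.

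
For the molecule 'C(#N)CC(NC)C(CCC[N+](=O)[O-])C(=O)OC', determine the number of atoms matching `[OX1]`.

3

The query [OX1] means: aliphatic oxygen with one total connection — typically a carbonyl =O or an oxide.
Check the 17 heavy atoms by environment: 8× C (X4) → no; 1× N (X3) → no; 1× C (X3) → no; 2× O (X1) → match; 1× O (X2) → no; 1× C (X2) → no; 1× N (X1) → no; 1× N (charge +1, X3) → no; 1× O (charge -1, X1) → match.
Summing the matching environments: 2 + 1 = 3 matching atoms.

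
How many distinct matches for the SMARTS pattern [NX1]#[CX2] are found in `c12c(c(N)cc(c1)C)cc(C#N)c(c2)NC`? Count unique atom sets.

[NX1]#[CX2] is the SMARTS for a nitrile: a nitrogen triple-bonded to a two-connected carbon.
Exactly one fragment in the molecule meets all constraints, giving 1 match.

1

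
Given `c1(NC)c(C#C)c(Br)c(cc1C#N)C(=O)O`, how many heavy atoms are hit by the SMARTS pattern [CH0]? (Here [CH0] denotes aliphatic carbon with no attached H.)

3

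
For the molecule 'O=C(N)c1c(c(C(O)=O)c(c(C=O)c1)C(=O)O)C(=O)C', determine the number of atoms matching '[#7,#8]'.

8

The query [#7,#8] means: nitrogen or oxygen (comma = OR).
Check the 20 heavy atoms by environment: 6× c (aromatic) → no; 6× C → no; 7× O → match; 1× N → match.
Summing the matching environments: 7 + 1 = 8 matching atoms.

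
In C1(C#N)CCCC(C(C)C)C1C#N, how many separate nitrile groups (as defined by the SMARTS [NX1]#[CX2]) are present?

2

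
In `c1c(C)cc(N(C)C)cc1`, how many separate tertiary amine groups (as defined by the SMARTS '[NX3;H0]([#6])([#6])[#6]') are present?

1

[NX3;H0]([#6])([#6])[#6] is the SMARTS for a tertiary amine: a trivalent nitrogen with no H, bonded to three carbons.
Exactly one fragment in the molecule meets all constraints, giving 1 match.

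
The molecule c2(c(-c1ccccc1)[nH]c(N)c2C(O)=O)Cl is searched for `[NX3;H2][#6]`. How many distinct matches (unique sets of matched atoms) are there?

[NX3;H2][#6] is the SMARTS for a primary amine: a trivalent nitrogen with two H attached to carbon.
Exactly one fragment in the molecule meets all constraints, giving 1 match.

1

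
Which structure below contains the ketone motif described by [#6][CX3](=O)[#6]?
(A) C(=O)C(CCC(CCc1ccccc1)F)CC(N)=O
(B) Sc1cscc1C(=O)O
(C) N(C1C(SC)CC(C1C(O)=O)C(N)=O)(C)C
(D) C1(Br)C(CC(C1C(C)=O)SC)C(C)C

D

[#6][CX3](=O)[#6] describes a carbonyl carbon (no H) flanked by two carbons (a ketone).
(A) has an aldehyde (-CHO) but the carbonyl carbon has H1, so it is not flanked by two carbons.
(B) has a carboxylic acid group (-C(=O)OH) but one neighbour of the carbonyl carbon is O, not C.
(C) has a carboxylic acid group (-C(=O)OH) but one neighbour of the carbonyl carbon is O, not C.
(D) contains an acetyl/ketone group (-C(=O)CH3), which satisfies every atom and bond constraint.
So the answer is (D).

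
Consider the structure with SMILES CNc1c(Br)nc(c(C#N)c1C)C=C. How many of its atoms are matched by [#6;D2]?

The query [#6;D2] means: any carbon bonded to exactly two heavy atoms.
Check the 14 heavy atoms by environment: 1× n (aromatic, D2) → no; 5× c (aromatic, D3) → no; 2× C (D2) → match; 3× C (D1) → no; 1× N (D1) → no; 1× Br (D1) → no; 1× N (D2) → no.
That gives 2 matching atoms.

2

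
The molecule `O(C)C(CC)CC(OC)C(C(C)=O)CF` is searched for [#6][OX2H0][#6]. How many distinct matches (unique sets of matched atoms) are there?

2

[#6][OX2H0][#6] is the SMARTS for an ether: an aliphatic oxygen bridging two carbons with no H on the oxygen.
The molecule carries 2 separate instances of a methoxy ether (-OCH3) meeting every constraint; each maps to a distinct set of atoms, giving 2 matches.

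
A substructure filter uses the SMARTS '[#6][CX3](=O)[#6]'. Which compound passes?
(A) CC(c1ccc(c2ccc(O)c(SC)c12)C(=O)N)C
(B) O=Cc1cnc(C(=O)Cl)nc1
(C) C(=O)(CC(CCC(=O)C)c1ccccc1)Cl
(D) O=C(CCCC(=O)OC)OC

[#6][CX3](=O)[#6] describes a carbonyl carbon (no H) flanked by two carbons (a ketone).
(A) has a primary amide (-C(=O)NH2) but one neighbour of the carbonyl carbon is N, not C.
(B) has an aldehyde (-CHO) but the carbonyl carbon has H1, so it is not flanked by two carbons.
(C) contains an acetyl/ketone group (-C(=O)CH3), which satisfies every atom and bond constraint.
(D) has a methyl-ester group (-C(=O)OCH3) but one neighbour of the carbonyl carbon is O, not C.
So the answer is (C).

C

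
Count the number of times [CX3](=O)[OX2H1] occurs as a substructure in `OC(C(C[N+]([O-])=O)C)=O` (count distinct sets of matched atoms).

[CX3](=O)[OX2H1] is the SMARTS for a carboxylic acid: an sp2 carbon double-bonded to O and single-bonded to an -OH oxygen.
Exactly one fragment in the molecule meets all constraints, giving 1 match.

1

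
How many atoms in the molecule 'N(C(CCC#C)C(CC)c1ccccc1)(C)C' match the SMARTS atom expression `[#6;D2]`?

The query [#6;D2] means: any carbon bonded to exactly two heavy atoms.
Check the 17 heavy atoms by environment: 4× C (D1) → no; 4× C (D2) → match; 2× C (D3) → no; 1× N (D3) → no; 1× c (aromatic, D3) → no; 5× c (aromatic, D2) → match.
Summing the matching environments: 4 + 5 = 9 matching atoms.

9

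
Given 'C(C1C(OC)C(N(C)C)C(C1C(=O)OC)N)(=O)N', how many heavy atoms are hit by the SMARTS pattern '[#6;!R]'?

6

The query [#6;!R] means: carbon not in any ring.
Check the 18 heavy atoms by environment: 5× C (in 5-ring) → no; 6× C (acyclic) → match; 4× O (acyclic) → no; 3× N (acyclic) → no.
That gives 6 matching atoms.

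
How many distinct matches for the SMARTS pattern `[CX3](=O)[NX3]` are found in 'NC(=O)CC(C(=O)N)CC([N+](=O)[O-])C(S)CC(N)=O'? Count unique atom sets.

[CX3](=O)[NX3] is the SMARTS for an amide: a carbonyl carbon bonded to a trivalent nitrogen.
The molecule carries 3 separate instances of a primary amide (-C(=O)NH2) meeting every constraint; each maps to a distinct set of atoms, giving 3 matches.

3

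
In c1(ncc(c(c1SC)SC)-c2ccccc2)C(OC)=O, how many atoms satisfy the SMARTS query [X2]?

4

The query [X2] means: any atom with exactly two total connections (bonds + H).
Check the 20 heavy atoms by environment: 1× n (aromatic, X2) → match; 11× c (aromatic, X3) → no; 2× S (X2) → match; 3× C (X4) → no; 1× C (X3) → no; 1× O (X1) → no; 1× O (X2) → match.
Summing the matching environments: 1 + 2 + 1 = 4 matching atoms.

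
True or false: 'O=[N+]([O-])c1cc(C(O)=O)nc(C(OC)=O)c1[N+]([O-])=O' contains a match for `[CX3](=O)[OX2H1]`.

True

The pattern [CX3](=O)[OX2H1] describes an sp2 carbon double-bonded to O and single-bonded to an -OH oxygen — a carboxylic acid.
The molecule carries a carboxylic acid group (-C(=O)OH), whose atoms satisfy every constraint of the query, so the pattern matches.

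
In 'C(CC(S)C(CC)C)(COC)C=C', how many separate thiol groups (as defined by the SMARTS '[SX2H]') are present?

[SX2H] is the SMARTS for a thiol: an aliphatic sulfur with two connections, one being H.
Exactly one fragment in the molecule meets all constraints, giving 1 match.

1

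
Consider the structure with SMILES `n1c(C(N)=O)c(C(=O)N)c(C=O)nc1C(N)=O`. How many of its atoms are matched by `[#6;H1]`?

1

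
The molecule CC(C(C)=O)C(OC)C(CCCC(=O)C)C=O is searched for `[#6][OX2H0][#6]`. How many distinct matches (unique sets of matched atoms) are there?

[#6][OX2H0][#6] is the SMARTS for an ether: an aliphatic oxygen bridging two carbons with no H on the oxygen.
Exactly one fragment in the molecule meets all constraints, giving 1 match.

1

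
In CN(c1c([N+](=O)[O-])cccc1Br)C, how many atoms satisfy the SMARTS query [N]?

2

The query [N] means: uppercase N matches aliphatic (non-aromatic) nitrogen only.
Check the 13 heavy atoms by environment: 6× c (aromatic) → no; 1× N (charge +1) → match; 1× O (charge -1) → no; 1× O → no; 1× N → match; 2× C → no; 1× Br → no.
Summing the matching environments: 1 + 1 = 2 matching atoms.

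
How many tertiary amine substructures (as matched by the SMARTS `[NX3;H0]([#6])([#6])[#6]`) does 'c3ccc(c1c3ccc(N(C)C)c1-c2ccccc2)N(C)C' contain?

2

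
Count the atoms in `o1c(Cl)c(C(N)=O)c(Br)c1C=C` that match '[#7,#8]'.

The query [#7,#8] means: nitrogen or oxygen (comma = OR).
Check the 12 heavy atoms by environment: 1× o (aromatic) → match; 4× c (aromatic) → no; 1× Br → no; 3× C → no; 1× O → match; 1× N → match; 1× Cl → no.
Summing the matching environments: 1 + 1 + 1 = 3 matching atoms.

3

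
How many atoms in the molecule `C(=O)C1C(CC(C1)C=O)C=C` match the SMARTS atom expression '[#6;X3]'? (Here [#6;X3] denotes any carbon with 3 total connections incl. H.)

4

The query [#6;X3] means: any carbon (aromatic or not) with three total connections.
Check the 11 heavy atoms by environment: 5× C (X4) → no; 4× C (X3) → match; 2× O (X1) → no.
That gives 4 matching atoms.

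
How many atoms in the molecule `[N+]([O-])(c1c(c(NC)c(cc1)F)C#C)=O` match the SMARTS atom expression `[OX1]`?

2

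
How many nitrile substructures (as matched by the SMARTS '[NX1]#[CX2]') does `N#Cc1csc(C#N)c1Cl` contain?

2

[NX1]#[CX2] is the SMARTS for a nitrile: a nitrogen triple-bonded to a two-connected carbon.
The molecule carries 2 separate instances of a nitrile (-C#N) meeting every constraint; each maps to a distinct set of atoms, giving 2 matches.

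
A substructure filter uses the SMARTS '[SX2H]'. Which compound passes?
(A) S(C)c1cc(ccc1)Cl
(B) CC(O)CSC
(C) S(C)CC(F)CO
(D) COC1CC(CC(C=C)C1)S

[SX2H] describes an aliphatic sulfur with two connections, one being H (a thiol).
(A) has a methylthio ether (-SCH3) but the sulfur has H0 (bonded to two carbons), not H1.
(B) has a hydroxyl group (-OH) but it is an -OH, not an -SH.
(C) has a methylthio ether (-SCH3) but the sulfur has H0 (bonded to two carbons), not H1.
(D) contains a thiol (-SH), which satisfies every atom and bond constraint.
So the answer is (D).

D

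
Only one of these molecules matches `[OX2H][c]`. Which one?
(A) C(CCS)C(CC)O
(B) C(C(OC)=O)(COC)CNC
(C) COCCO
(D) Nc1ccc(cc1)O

D

[OX2H][c] describes a hydroxyl oxygen attached to an aromatic carbon (a phenol).
(A) has a hydroxyl group (-OH) but the -OH is on an aliphatic carbon, not an aromatic c.
(B) has a methoxy ether (-OCH3) but the oxygen has H0, not H1.
(C) has a hydroxyl group (-OH) but the -OH is on an aliphatic carbon, not an aromatic c.
(D) contains a hydroxyl group (-OH), which satisfies every atom and bond constraint.
So the answer is (D).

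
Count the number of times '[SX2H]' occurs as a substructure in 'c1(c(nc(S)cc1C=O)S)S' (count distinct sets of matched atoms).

3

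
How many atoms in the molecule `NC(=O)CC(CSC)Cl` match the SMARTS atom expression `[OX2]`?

0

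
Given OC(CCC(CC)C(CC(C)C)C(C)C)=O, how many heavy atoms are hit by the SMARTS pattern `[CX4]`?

13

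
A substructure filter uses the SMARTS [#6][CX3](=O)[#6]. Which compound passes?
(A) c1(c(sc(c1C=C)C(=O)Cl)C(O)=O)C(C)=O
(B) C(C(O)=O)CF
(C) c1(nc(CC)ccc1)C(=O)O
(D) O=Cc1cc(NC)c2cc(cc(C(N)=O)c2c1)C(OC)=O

[#6][CX3](=O)[#6] describes a carbonyl carbon (no H) flanked by two carbons (a ketone).
(A) contains an acetyl/ketone group (-C(=O)CH3), which satisfies every atom and bond constraint.
(B) has a carboxylic acid group (-C(=O)OH) but one neighbour of the carbonyl carbon is O, not C.
(C) has a carboxylic acid group (-C(=O)OH) but one neighbour of the carbonyl carbon is O, not C.
(D) has an aldehyde (-CHO) but the carbonyl carbon has H1, so it is not flanked by two carbons.
So the answer is (A).

A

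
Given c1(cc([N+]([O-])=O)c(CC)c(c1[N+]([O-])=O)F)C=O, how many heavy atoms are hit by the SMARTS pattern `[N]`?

2

Check the 17 heavy atoms by environment: 6× c (aromatic) → no; 3× C → no; 3× O → no; 2× N (charge +1) → match; 2× O (charge -1) → no; 1× F → no.
That gives 2 matching atoms.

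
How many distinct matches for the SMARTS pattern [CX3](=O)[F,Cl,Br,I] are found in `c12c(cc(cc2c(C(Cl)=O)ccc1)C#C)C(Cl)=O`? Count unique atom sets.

[CX3](=O)[F,Cl,Br,I] is the SMARTS for an acyl halide: a carbonyl carbon bonded to a halogen.
The molecule carries 2 separate instances of an acyl chloride (-C(=O)Cl) meeting every constraint; each maps to a distinct set of atoms, giving 2 matches.

2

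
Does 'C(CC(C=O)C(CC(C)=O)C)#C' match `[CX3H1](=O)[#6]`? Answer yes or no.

The pattern [CX3H1](=O)[#6] describes an sp2 carbon with one H, double-bonded to O and single-bonded to carbon — an aldehyde.
The molecule carries an aldehyde (-CHO), whose atoms satisfy every constraint of the query, so the pattern matches.

Yes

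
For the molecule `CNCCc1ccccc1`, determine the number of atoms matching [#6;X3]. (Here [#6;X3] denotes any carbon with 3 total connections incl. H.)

The query [#6;X3] means: any carbon (aromatic or not) with three total connections.
Check the 10 heavy atoms by environment: 3× C (X4) → no; 1× N (X3) → no; 6× c (aromatic, X3) → match.
That gives 6 matching atoms.

6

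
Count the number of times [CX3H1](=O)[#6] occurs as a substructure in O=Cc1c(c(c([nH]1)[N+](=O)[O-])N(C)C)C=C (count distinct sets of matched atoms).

1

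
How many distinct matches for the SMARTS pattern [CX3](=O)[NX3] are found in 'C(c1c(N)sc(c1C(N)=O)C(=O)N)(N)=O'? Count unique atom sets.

3

[CX3](=O)[NX3] is the SMARTS for an amide: a carbonyl carbon bonded to a trivalent nitrogen.
The molecule carries 3 separate instances of a primary amide (-C(=O)NH2) meeting every constraint; each maps to a distinct set of atoms, giving 3 matches.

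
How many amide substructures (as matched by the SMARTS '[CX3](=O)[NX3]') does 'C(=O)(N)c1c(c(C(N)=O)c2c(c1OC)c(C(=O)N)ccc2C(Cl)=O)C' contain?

3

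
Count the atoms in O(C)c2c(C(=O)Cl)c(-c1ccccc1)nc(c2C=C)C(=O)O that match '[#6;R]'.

11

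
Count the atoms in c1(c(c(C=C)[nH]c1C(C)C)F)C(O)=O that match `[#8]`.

The query [#8] means: #8 matches any oxygen atom.
Check the 14 heavy atoms by environment: 1× n (aromatic) → no; 4× c (aromatic) → no; 6× C → no; 2× O → match; 1× F → no.
That gives 2 matching atoms.

2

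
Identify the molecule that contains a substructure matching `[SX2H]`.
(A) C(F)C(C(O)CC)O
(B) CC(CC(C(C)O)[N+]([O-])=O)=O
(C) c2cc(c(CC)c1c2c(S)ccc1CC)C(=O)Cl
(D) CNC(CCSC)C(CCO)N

[SX2H] describes an aliphatic sulfur with two connections, one being H (a thiol).
(A) has a hydroxyl group (-OH) but it is an -OH, not an -SH.
(B) has a hydroxyl group (-OH) but it is an -OH, not an -SH.
(C) contains a thiol (-SH), which satisfies every atom and bond constraint.
(D) has a hydroxyl group (-OH) but it is an -OH, not an -SH.
So the answer is (C).

C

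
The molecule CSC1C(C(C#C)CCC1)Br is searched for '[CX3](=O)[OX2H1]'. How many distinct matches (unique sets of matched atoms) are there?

0

[CX3](=O)[OX2H1] is the SMARTS for a carboxylic acid: an sp2 carbon double-bonded to O and single-bonded to an -OH oxygen.
No fragment in the molecule satisfies every constraint, giving 0 matches.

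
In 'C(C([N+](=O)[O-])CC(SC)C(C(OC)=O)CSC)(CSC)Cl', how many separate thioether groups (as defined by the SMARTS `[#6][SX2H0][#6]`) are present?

3

[#6][SX2H0][#6] is the SMARTS for a thioether: an aliphatic sulfur bridging two carbons with no H on the sulfur.
The molecule carries 3 separate instances of a methylthio ether (-SCH3) meeting every constraint; each maps to a distinct set of atoms, giving 3 matches.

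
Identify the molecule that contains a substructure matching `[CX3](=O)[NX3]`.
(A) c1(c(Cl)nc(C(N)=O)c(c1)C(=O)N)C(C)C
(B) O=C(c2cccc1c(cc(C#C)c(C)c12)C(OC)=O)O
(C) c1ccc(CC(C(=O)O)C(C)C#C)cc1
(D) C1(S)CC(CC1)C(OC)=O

A

[CX3](=O)[NX3] describes a carbonyl carbon bonded to a trivalent nitrogen (an amide).
(A) contains a primary amide (-C(=O)NH2), which satisfies every atom and bond constraint.
(B) has a methyl-ester group (-C(=O)OCH3) but the carbonyl is bonded to O, not to an NX3 nitrogen.
(C) has a carboxylic acid group (-C(=O)OH) but the carbonyl is bonded to O, not to an NX3 nitrogen.
(D) has a methyl-ester group (-C(=O)OCH3) but the carbonyl is bonded to O, not to an NX3 nitrogen.
So the answer is (A).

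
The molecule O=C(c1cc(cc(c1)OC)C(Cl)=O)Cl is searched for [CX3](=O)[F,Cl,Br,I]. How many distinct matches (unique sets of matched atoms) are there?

[CX3](=O)[F,Cl,Br,I] is the SMARTS for an acyl halide: a carbonyl carbon bonded to a halogen.
The molecule carries 2 separate instances of an acyl chloride (-C(=O)Cl) meeting every constraint; each maps to a distinct set of atoms, giving 2 matches.

2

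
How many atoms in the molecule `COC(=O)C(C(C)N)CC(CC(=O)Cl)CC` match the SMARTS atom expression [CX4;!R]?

9

Check the 16 heavy atoms by environment: 9× C (X4, acyclic) → match; 2× C (X3, acyclic) → no; 2× O (X1, acyclic) → no; 1× Cl (X1, acyclic) → no; 1× O (X2, acyclic) → no; 1× N (X3, acyclic) → no.
That gives 9 matching atoms.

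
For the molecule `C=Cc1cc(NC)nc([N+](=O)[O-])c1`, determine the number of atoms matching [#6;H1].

3

Check the 13 heavy atoms by environment: 1× n (aromatic, H0) → no; 3× c (aromatic, H0) → no; 2× c (aromatic, H1) → match; 1× N (charge +1, H0) → no; 1× O (charge -1, H0) → no; 1× O (H0) → no; 1× C (H1) → match; 1× C (H2) → no; 1× N (H1) → no; 1× C (H3) → no.
Summing the matching environments: 2 + 1 = 3 matching atoms.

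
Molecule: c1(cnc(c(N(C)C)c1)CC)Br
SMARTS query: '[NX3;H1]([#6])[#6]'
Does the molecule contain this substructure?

No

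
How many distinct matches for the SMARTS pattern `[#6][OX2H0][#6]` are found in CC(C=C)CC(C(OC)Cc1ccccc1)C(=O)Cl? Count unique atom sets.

1

[#6][OX2H0][#6] is the SMARTS for an ether: an aliphatic oxygen bridging two carbons with no H on the oxygen.
Exactly one fragment in the molecule meets all constraints, giving 1 match.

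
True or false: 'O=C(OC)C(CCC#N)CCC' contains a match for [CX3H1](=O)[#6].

The pattern [CX3H1](=O)[#6] describes an sp2 carbon with one H, double-bonded to O and single-bonded to carbon — an aldehyde.
The closest candidate here is a methyl-ester group (-C(=O)OCH3), but the carbonyl carbon has H0, not H1. No other fragment satisfies the full query, so there is no match.

False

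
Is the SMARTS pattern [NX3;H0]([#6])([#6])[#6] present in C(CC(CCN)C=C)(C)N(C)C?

The pattern [NX3;H0]([#6])([#6])[#6] describes a trivalent nitrogen with no H, bonded to three carbons — a tertiary amine.
The molecule carries a dimethylamino group (-N(CH3)2), whose atoms satisfy every constraint of the query, so the pattern matches.

Yes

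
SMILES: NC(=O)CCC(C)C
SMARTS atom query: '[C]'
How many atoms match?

The query [C] means: uppercase C matches aliphatic (non-aromatic) carbon only.
Check the 8 heavy atoms by environment: 6× C → match; 1× O → no; 1× N → no.
That gives 6 matching atoms.

6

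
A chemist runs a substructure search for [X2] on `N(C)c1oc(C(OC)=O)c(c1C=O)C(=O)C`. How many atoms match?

The query [X2] means: any atom with exactly two total connections (bonds + H).
Check the 16 heavy atoms by environment: 1× o (aromatic, X2) → match; 4× c (aromatic, X3) → no; 3× C (X3) → no; 3× O (X1) → no; 1× N (X3) → no; 3× C (X4) → no; 1× O (X2) → match.
Summing the matching environments: 1 + 1 = 2 matching atoms.

2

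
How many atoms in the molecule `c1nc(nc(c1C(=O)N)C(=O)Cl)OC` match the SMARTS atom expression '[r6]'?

6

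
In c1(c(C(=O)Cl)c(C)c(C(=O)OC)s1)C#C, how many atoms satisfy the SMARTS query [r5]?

The query [r5] means: r5 matches atoms in a five-membered ring.
Check the 15 heavy atoms by environment: 1× s (aromatic, in 5-ring) → match; 4× c (aromatic, in 5-ring) → match; 6× C (acyclic) → no; 3× O (acyclic) → no; 1× Cl (acyclic) → no.
Summing the matching environments: 1 + 4 = 5 matching atoms.

5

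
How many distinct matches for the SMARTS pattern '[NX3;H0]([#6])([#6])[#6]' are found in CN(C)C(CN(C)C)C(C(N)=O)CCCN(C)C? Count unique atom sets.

3

[NX3;H0]([#6])([#6])[#6] is the SMARTS for a tertiary amine: a trivalent nitrogen with no H, bonded to three carbons.
The molecule carries 3 separate instances of a dimethylamino group (-N(CH3)2) meeting every constraint; each maps to a distinct set of atoms, giving 3 matches.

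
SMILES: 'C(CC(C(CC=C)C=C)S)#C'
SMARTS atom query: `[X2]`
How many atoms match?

3

The query [X2] means: any atom with exactly two total connections (bonds + H).
Check the 11 heavy atoms by environment: 4× C (X4) → no; 1× S (X2) → match; 2× C (X2) → match; 4× C (X3) → no.
Summing the matching environments: 1 + 2 = 3 matching atoms.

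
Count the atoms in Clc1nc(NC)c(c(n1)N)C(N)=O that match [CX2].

The query [CX2] means: C with X2: aliphatic carbon with exactly 2 total connections.
Check the 13 heavy atoms by environment: 2× n (aromatic, X2) → no; 4× c (aromatic, X3) → no; 3× N (X3) → no; 1× C (X4) → no; 1× Cl (X1) → no; 1× C (X3) → no; 1× O (X1) → no.
No environment satisfies the query, so 0 matching atoms.

0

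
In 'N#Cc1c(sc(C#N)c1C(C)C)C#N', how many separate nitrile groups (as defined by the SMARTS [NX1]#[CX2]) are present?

3

[NX1]#[CX2] is the SMARTS for a nitrile: a nitrogen triple-bonded to a two-connected carbon.
The molecule carries 3 separate instances of a nitrile (-C#N) meeting every constraint; each maps to a distinct set of atoms, giving 3 matches.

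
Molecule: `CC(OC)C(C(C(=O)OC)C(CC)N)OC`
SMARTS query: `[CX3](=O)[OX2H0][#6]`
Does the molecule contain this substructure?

The pattern [CX3](=O)[OX2H0][#6] describes a carbonyl carbon bonded to an oxygen that is itself bonded to carbon (no H on that O) — an ester.
The molecule carries a methyl-ester group (-C(=O)OCH3), whose atoms satisfy every constraint of the query, so the pattern matches.

Yes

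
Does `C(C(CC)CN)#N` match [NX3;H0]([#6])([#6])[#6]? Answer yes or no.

The pattern [NX3;H0]([#6])([#6])[#6] describes a trivalent nitrogen with no H, bonded to three carbons — a tertiary amine.
The closest candidate here is a primary amino group (-NH2), but the nitrogen has H2, not H0 with three carbons. No other fragment satisfies the full query, so there is no match.

No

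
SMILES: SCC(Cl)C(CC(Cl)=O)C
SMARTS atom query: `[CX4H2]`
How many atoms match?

The query [CX4H2] means: sp3 carbon (X4) with exactly two hydrogens.
Check the 10 heavy atoms by environment: 2× C (H2, X4) → match; 2× C (H1, X4) → no; 2× Cl (H0, X1) → no; 1× C (H0, X3) → no; 1× O (H0, X1) → no; 1× S (H1, X2) → no; 1× C (H3, X4) → no.
That gives 2 matching atoms.

2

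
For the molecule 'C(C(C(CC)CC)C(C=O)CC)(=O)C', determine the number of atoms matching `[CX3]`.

2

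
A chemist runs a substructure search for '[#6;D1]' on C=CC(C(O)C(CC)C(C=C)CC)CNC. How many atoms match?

Check the 16 heavy atoms by environment: 5× C (D2) → no; 4× C (D3) → no; 5× C (D1) → match; 1× O (D1) → no; 1× N (D2) → no.
That gives 5 matching atoms.

5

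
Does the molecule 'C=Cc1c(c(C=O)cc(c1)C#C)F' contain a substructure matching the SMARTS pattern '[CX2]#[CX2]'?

Yes

The pattern [CX2]#[CX2] describes a carbon-carbon triple bond — an alkyne.
The molecule carries an ethynyl group (-C#CH), whose atoms satisfy every constraint of the query, so the pattern matches.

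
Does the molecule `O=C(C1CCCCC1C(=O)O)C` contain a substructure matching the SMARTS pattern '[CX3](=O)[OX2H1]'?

Yes

The pattern [CX3](=O)[OX2H1] describes an sp2 carbon double-bonded to O and single-bonded to an -OH oxygen — a carboxylic acid.
The molecule carries a carboxylic acid group (-C(=O)OH), whose atoms satisfy every constraint of the query, so the pattern matches.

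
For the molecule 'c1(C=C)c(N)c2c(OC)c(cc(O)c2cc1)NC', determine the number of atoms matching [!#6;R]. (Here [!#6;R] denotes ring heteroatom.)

The query [!#6;R] means: non-carbon atom that is part of a ring.
Check the 18 heavy atoms by environment: 10× c (aromatic, in 6-ring) → no; 2× N (acyclic) → no; 4× C (acyclic) → no; 2× O (acyclic) → no.
No environment satisfies the query, so 0 matching atoms.

0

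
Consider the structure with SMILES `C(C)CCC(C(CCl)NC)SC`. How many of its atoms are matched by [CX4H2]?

Check the 12 heavy atoms by environment: 4× C (H2, X4) → match; 2× C (H1, X4) → no; 3× C (H3, X4) → no; 1× N (H1, X3) → no; 1× S (H0, X2) → no; 1× Cl (H0, X1) → no.
That gives 4 matching atoms.

4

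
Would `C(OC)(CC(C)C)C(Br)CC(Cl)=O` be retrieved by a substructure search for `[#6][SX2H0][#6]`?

No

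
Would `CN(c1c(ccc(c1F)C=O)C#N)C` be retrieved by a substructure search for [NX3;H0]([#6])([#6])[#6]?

Yes

The pattern [NX3;H0]([#6])([#6])[#6] describes a trivalent nitrogen with no H, bonded to three carbons — a tertiary amine.
The molecule carries a dimethylamino group (-N(CH3)2), whose atoms satisfy every constraint of the query, so the pattern matches.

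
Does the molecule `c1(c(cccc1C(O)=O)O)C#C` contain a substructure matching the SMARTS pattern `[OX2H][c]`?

Yes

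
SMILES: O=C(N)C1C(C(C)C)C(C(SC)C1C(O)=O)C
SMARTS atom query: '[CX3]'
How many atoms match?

2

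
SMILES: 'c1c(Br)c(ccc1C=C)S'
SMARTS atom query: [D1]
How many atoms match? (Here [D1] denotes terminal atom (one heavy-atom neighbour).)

3

Check the 10 heavy atoms by environment: 3× c (aromatic, D2) → no; 3× c (aromatic, D3) → no; 1× S (D1) → match; 1× Br (D1) → match; 1× C (D2) → no; 1× C (D1) → match.
Summing the matching environments: 1 + 1 + 1 = 3 matching atoms.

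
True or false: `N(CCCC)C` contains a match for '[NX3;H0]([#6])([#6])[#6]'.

False

The pattern [NX3;H0]([#6])([#6])[#6] describes a trivalent nitrogen with no H, bonded to three carbons — a tertiary amine.
The closest candidate here is an N-methylamino group (-NHCH3), but the nitrogen still has one H (H1), not H0. No other fragment satisfies the full query, so there is no match.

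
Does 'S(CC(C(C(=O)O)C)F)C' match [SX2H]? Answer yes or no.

No

The pattern [SX2H] describes an aliphatic sulfur with two connections, one being H — a thiol.
The closest candidate here is a methylthio ether (-SCH3), but the sulfur has H0 (bonded to two carbons), not H1. No other fragment satisfies the full query, so there is no match.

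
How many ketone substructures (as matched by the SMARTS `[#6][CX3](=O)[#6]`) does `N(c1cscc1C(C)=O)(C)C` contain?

1

[#6][CX3](=O)[#6] is the SMARTS for a ketone: a carbonyl carbon (no H) flanked by two carbons.
Exactly one fragment in the molecule meets all constraints, giving 1 match.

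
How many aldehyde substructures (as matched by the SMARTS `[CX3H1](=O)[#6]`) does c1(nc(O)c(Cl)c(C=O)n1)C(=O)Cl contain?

1

[CX3H1](=O)[#6] is the SMARTS for an aldehyde: an sp2 carbon with one H, double-bonded to O and single-bonded to carbon.
Exactly one fragment in the molecule meets all constraints, giving 1 match.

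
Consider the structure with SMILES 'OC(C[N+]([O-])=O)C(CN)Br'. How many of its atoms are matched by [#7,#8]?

The query [#7,#8] means: nitrogen or oxygen (comma = OR).
Check the 10 heavy atoms by environment: 4× C → no; 1× N → match; 1× Br → no; 1× N (charge +1) → match; 1× O (charge -1) → match; 2× O → match.
Summing the matching environments: 1 + 1 + 1 + 2 = 5 matching atoms.

5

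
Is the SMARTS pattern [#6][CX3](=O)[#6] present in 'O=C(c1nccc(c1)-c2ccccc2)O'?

The pattern [#6][CX3](=O)[#6] describes a carbonyl carbon (no H) flanked by two carbons — a ketone.
The closest candidate here is a carboxylic acid group (-C(=O)OH), but one neighbour of the carbonyl carbon is O, not C. No other fragment satisfies the full query, so there is no match.

No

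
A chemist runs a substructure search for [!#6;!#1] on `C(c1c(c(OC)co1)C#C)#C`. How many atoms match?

2

The query [!#6;!#1] means: not carbon and not hydrogen — any heteroatom.
Check the 11 heavy atoms by environment: 1× o (aromatic) → match; 4× c (aromatic) → no; 1× O → match; 5× C → no.
Summing the matching environments: 1 + 1 = 2 matching atoms.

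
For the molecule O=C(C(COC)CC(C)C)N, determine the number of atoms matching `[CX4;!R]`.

The query [CX4;!R] means: aliphatic carbon with four total connections, not in a ring.
Check the 11 heavy atoms by environment: 7× C (X4, acyclic) → match; 1× O (X2, acyclic) → no; 1× C (X3, acyclic) → no; 1× O (X1, acyclic) → no; 1× N (X3, acyclic) → no.
That gives 7 matching atoms.

7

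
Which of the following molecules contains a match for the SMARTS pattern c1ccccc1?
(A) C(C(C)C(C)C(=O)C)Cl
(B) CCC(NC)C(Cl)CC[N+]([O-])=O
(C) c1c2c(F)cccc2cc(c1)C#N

C

c1ccccc1 describes six aromatic carbons in a ring (a benzene ring).
(A) has a methyl group (-CH3) but no six-membered all-carbon aromatic ring is present.
(B) has a methyl group (-CH3) but no six-membered all-carbon aromatic ring is present.
(C) contains the required atom environment, so the pattern matches.
So the answer is (C).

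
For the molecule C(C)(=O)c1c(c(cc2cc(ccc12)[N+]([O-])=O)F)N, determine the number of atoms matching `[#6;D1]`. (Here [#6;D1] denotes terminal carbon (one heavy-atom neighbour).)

The query [#6;D1] means: carbon bonded to exactly one heavy atom.
Check the 18 heavy atoms by environment: 6× c (aromatic, D3) → no; 4× c (aromatic, D2) → no; 1× N (charge +1, D3) → no; 1× O (charge -1, D1) → no; 2× O (D1) → no; 1× C (D3) → no; 1× C (D1) → match; 1× N (D1) → no; 1× F (D1) → no.
That gives 1 matching atom.

1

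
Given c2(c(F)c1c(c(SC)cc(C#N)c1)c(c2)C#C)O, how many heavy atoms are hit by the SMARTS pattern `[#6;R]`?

10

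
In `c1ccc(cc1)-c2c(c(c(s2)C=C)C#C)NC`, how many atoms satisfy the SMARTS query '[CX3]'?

The query [CX3] means: C with X3: aliphatic carbon with exactly 3 total connections.
Check the 17 heavy atoms by environment: 1× s (aromatic, X2) → no; 10× c (aromatic, X3) → no; 2× C (X3) → match; 1× N (X3) → no; 1× C (X4) → no; 2× C (X2) → no.
That gives 2 matching atoms.

2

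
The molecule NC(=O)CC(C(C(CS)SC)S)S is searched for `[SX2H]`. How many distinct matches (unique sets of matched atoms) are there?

3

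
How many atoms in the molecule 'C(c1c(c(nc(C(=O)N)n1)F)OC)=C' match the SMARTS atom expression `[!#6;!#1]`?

6

The query [!#6;!#1] means: not carbon and not hydrogen — any heteroatom.
Check the 14 heavy atoms by environment: 2× n (aromatic) → match; 4× c (aromatic) → no; 4× C → no; 2× O → match; 1× F → match; 1× N → match.
Summing the matching environments: 2 + 2 + 1 + 1 = 6 matching atoms.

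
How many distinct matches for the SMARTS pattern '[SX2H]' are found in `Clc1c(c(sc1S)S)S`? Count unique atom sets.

[SX2H] is the SMARTS for a thiol: an aliphatic sulfur with two connections, one being H.
The molecule carries 3 separate instances of a thiol (-SH) meeting every constraint; each maps to a distinct set of atoms, giving 3 matches.

3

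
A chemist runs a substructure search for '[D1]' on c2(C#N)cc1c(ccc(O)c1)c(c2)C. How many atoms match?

3

The query [D1] means: atom with exactly one heavy-atom neighbour (degree 1).
Check the 14 heavy atoms by environment: 5× c (aromatic, D3) → no; 5× c (aromatic, D2) → no; 1× C (D2) → no; 1× N (D1) → match; 1× C (D1) → match; 1× O (D1) → match.
Summing the matching environments: 1 + 1 + 1 = 3 matching atoms.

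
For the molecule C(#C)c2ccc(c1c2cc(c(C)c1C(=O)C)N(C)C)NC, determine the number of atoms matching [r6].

10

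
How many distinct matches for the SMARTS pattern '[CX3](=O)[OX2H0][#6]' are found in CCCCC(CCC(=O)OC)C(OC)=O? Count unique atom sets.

2

[CX3](=O)[OX2H0][#6] is the SMARTS for an ester: a carbonyl carbon bonded to an oxygen that is itself bonded to carbon (no H on that O).
The molecule carries 2 separate instances of a methyl-ester group (-C(=O)OCH3) meeting every constraint; each maps to a distinct set of atoms, giving 2 matches.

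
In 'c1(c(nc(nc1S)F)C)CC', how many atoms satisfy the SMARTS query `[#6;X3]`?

4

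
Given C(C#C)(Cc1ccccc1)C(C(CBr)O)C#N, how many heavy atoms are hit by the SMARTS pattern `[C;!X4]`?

Check the 17 heavy atoms by environment: 5× C (X4) → no; 6× c (aromatic, X3) → no; 1× Br (X1) → no; 3× C (X2) → match; 1× O (X2) → no; 1× N (X1) → no.
That gives 3 matching atoms.

3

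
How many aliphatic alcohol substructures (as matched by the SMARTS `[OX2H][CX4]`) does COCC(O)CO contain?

[OX2H][CX4] is the SMARTS for an aliphatic alcohol: a hydroxyl oxygen bound to an sp3 (X4) carbon.
The molecule carries 2 separate instances of a hydroxyl group (-OH) meeting every constraint; each maps to a distinct set of atoms, giving 2 matches.

2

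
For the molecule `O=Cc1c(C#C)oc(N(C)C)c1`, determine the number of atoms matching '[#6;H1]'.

3

The query [#6;H1] means: any carbon bearing exactly one hydrogen.
Check the 12 heavy atoms by environment: 1× o (aromatic, H0) → no; 3× c (aromatic, H0) → no; 1× c (aromatic, H1) → match; 1× N (H0) → no; 2× C (H3) → no; 1× C (H0) → no; 2× C (H1) → match; 1× O (H0) → no.
Summing the matching environments: 1 + 2 = 3 matching atoms.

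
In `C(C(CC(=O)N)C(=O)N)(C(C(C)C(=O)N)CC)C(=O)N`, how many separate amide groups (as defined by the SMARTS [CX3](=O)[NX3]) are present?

4

[CX3](=O)[NX3] is the SMARTS for an amide: a carbonyl carbon bonded to a trivalent nitrogen.
The molecule carries 4 separate instances of a primary amide (-C(=O)NH2) meeting every constraint; each maps to a distinct set of atoms, giving 4 matches.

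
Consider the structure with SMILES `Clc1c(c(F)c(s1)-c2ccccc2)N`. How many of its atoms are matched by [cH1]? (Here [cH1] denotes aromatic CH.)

Check the 14 heavy atoms by environment: 1× s (aromatic, H0) → no; 5× c (aromatic, H0) → no; 5× c (aromatic, H1) → match; 1× N (H2) → no; 1× F (H0) → no; 1× Cl (H0) → no.
That gives 5 matching atoms.

5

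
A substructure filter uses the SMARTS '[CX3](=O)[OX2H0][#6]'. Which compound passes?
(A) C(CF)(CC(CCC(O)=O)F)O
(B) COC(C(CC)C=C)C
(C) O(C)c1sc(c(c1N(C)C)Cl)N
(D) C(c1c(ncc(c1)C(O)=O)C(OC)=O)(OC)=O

[CX3](=O)[OX2H0][#6] describes a carbonyl carbon bonded to an oxygen that is itself bonded to carbon (no H on that O) (an ester).
(A) has a carboxylic acid group (-C(=O)OH) but the singly-bonded O carries H (OX2H1, not H0).
(B) has a methoxy ether (-OCH3) but the ether oxygen is not adjacent to a C=O carbon.
(C) has a methoxy ether (-OCH3) but the ether oxygen is not adjacent to a C=O carbon.
(D) contains a methyl-ester group (-C(=O)OCH3), which satisfies every atom and bond constraint.
So the answer is (D).

D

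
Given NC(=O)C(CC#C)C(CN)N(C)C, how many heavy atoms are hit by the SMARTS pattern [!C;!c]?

Check the 13 heavy atoms by environment: 9× C → no; 1× O → match; 3× N → match.
Summing the matching environments: 1 + 3 = 4 matching atoms.

4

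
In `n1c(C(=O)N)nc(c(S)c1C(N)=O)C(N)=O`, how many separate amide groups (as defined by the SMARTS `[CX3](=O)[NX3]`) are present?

3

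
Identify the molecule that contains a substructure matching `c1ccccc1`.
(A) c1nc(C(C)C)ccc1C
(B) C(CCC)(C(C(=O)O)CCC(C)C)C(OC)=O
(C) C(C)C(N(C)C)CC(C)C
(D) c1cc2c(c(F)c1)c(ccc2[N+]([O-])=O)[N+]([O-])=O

D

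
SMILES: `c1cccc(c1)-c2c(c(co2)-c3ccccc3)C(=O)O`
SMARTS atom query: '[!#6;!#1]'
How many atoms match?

Check the 20 heavy atoms by environment: 1× o (aromatic) → match; 16× c (aromatic) → no; 1× C → no; 2× O → match.
Summing the matching environments: 1 + 2 = 3 matching atoms.

3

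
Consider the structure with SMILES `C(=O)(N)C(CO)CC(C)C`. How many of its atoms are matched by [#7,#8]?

3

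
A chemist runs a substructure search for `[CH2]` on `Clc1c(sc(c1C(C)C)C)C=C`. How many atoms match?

1

The query [CH2] means: aliphatic carbon with exactly two hydrogens.
Check the 12 heavy atoms by environment: 1× s (aromatic, H0) → no; 4× c (aromatic, H0) → no; 2× C (H1) → no; 1× C (H2) → match; 3× C (H3) → no; 1× Cl (H0) → no.
That gives 1 matching atom.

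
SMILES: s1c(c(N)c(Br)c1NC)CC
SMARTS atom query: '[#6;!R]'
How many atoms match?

3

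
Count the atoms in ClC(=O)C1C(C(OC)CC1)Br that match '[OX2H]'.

Check the 11 heavy atoms by environment: 3× C (H1, X4) → no; 2× C (H2, X4) → no; 1× C (H0, X3) → no; 1× O (H0, X1) → no; 1× Cl (H0, X1) → no; 1× Br (H0, X1) → no; 1× O (H0, X2) → no; 1× C (H3, X4) → no.
No environment satisfies the query, so 0 matching atoms.

0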